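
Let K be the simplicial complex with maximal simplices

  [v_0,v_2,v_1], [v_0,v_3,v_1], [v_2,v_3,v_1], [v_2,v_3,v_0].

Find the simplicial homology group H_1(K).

H_1 ≅ 0.

K has 4 vertices, 6 edges, 4 triangles.
rank ∂_1 = 3, rank ∂_2 = 3 ⇒ b_1 = 6 − 3 − 3 = 0; all invariant factors of ∂_2 are 1 so no torsion. So H_1 = 0.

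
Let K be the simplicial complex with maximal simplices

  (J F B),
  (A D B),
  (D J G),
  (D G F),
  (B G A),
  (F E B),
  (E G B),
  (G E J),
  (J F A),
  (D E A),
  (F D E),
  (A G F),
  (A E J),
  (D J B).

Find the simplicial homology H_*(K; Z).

H_0 = Z,  H_1 = Z^2,  H_2 = Z.

K has 7 vertices, 21 edges, 14 triangles.
rank ∂_0 = 0, rank ∂_1 = 6 ⇒ b_0 = 7 − 0 − 6 = 1; all invariant factors of ∂_1 are 1 so no torsion. So H_0 ≅ Z.
rank ∂_1 = 6, rank ∂_2 = 13 ⇒ b_1 = 21 − 6 − 13 = 2; all invariant factors of ∂_2 are 1 so no torsion. So H_1 ≅ Z^2.
rank ∂_2 = 13, rank ∂_3 = 0 ⇒ b_2 = 14 − 13 − 0 = 1. So H_2 ≅ Z.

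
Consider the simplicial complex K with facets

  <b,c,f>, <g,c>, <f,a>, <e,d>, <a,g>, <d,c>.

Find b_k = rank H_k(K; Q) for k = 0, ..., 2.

b_0 = 1, b_1 = 1, b_2 = 0.

We work with the vertex ordering a < b < c < d < e < f < g. The simplices of K, each written with vertices in increasing order, are:

  0-simplices (7): a, b, c, d, e, f, g
  1-simplices (8): af, ag, bc, bf, cd, cf, cg, de
  2-simplices (1): bcf

so the chain groups are C_0 ≅ Z^7, C_1 ≅ Z^8, C_2 ≅ Z^1.

Boundary ∂_1: C_1 → C_0 sends each edge [p,q] (with p < q) to q − p. For instance
  ∂cf = f − c.
As a 7×8 matrix over Z this has rank 6, with invariant factors (1,1,1,1,1,1).

Boundary ∂_2: C_2 → C_1 acts by ∂[p,q,r] = [q,r] − [p,r] + [p,q]. For instance
  ∂bcf = cf − bf + bc.
The resulting 8×1 matrix has rank 1, and its Smith normal form has invariant factors (1).

Reading off H_k = ker ∂_k / im ∂_{k+1}:

  H_0: rank C_0 − rank ∂_1 = 7 − 6 = 1, and the invariant factors of ∂_1 are all 1, so H_0 ≅ Z.
  H_1: rank ker ∂_1 − rank ∂_2 = (8 − 6) − 1 = 1, and the invariant factors of ∂_2 are all 1, so H_1 ≅ Z.
  H_2: rank ker ∂_2 − rank ∂_3 = (1 − 1) − 0 = 0, and there is no ∂_3, so H_2 ≅ 0.

As a check, the Euler characteristic is 7 − 8 + 1 = 0, which agrees with 1 − 1 + 0 = 0.

Hence the Betti numbers are b_0 = 1, b_1 = 1, b_2 = 0.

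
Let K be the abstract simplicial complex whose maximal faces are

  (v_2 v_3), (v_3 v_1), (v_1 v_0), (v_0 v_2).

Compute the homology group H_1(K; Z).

K has 4 vertices, 4 edges.
rank ∂_1 = 3, rank ∂_2 = 0 ⇒ b_1 = 4 − 3 − 0 = 1. So H_1 = Z.

H_1 = Z.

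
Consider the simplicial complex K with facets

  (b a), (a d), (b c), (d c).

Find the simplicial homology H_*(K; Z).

We work with the vertex ordering a < b < c < d. The simplices of K, each written with vertices in increasing order, are:

  0-simplices (4): a, b, c, d
  1-simplices (4): ab, ad, bc, cd

Hence C_0 ≅ Z^4, C_1 ≅ Z^4.

∂_1: C_1 → C_0 maps an edge to its endpoints' difference, ∂[p,q] = q − p.
The resulting 4×4 matrix has rank 3, and its Smith normal form has invariant factors (1,1,1).

Reading off H_k = ker ∂_k / im ∂_{k+1}:

  H_0: rank C_0 − rank ∂_1 = 4 − 3 = 1, and the invariant factors of ∂_1 are all 1, so H_0 ≅ Z.
  H_1: rank ker ∂_1 − rank ∂_2 = (4 − 3) − 0 = 1, and there is no ∂_2, so H_1 ≅ Z.

H_0 ≅ Z,  H_1 ≅ Z.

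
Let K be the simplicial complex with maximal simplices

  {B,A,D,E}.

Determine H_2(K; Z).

H_2 ≅ 0.

We work with the vertex ordering A < B < D < E. The simplices of K, each written with vertices in increasing order, are:

  0-simplices (4): A, B, D, E
  1-simplices (6): AB, AD, AE, BD, BE, DE
  2-simplices (4): ABD, ABE, ADE, BDE
  3-simplices (1): ABDE

so the chain groups are C_0 ≅ Z^4, C_1 ≅ Z^6, C_2 ≅ Z^4, C_3 ≅ Z^1.

The boundary map ∂_1: C_1 → C_0 maps an edge to its endpoints' difference, ∂[p,q] = q − p.
The resulting 4×6 matrix has rank 3, and its Smith normal form has invariant factors (1,1,1).

The boundary map ∂_2: C_2 → C_1 maps a triangle to the signed sum of its edges. For instance
  ∂BDE = DE − BE + BD,
  ∂ADE = DE − AE + AD.
The 6×4 boundary matrix has rank 3 and Smith normal form diag(1,1,1).

∂_3: C_3 → C_2 sends each 3-simplex σ to the alternating sum Σ_i (−1)^i (σ with its i-th vertex removed). For instance
  ∂ABDE = BDE − ADE + ABE − ABD.
As a 4×1 matrix over Z this has rank 1, with invariant factors (1).

Computing H_k = (kernel of ∂_k) / (image of ∂_{k+1}):

  H_2: rank ker ∂_2 − rank ∂_3 = (4 − 3) − 1 = 0, and the invariant factors of ∂_3 are all 1, so H_2 ≅ 0.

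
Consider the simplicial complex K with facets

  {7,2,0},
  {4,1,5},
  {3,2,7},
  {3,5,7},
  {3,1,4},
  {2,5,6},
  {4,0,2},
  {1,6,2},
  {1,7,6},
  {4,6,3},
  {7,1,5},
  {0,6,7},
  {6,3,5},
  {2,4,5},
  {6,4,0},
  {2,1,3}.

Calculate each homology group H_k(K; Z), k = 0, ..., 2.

H_0 ≅ Z,  H_1 ≅ Z^2,  H_2 ≅ Z.

Order the vertices as 0 < 1 < 2 < 3 < 4 < 5 < 6 < 7. Listing each simplex with vertices in this order, K has dimension 2 with simplices:

  0-simplices (8): [0], [1], [2], [3], [4], [5], [6], [7]
  1-simplices (24): (24 of them)
  2-simplices (16): [0,2,4], [0,2,7], [0,4,6], [0,6,7], [1,2,3], [1,2,6], [1,3,4], [1,4,5], [1,5,7], [1,6,7], [2,3,7], [2,4,5], [2,5,6], [3,4,6], [3,5,6], [3,5,7]

Hence C_0 ≅ Z^8, C_1 ≅ Z^24, C_2 ≅ Z^16.

∂_1: C_1 → C_0 sends each edge [p,q] (with p < q) to q − p. For instance
  ∂[3,6] = [6] − [3].
This gives a 8×24 integer matrix of rank 7; reducing to Smith normal form yields diagonal entries (1,1,1,1,1,1,1).

Boundary ∂_2: C_2 → C_1 sends each 2-simplex [p,q,r] to [q,r] − [p,r] + [p,q]. For instance
  ∂[0,2,4] = [2,4] − [0,4] + [0,2],
  ∂[2,5,6] = [5,6] − [2,6] + [2,5].
The resulting 24×16 matrix has rank 15, and its Smith normal form has invariant factors (1,1,1,1,1,1,1,1,1,1,1,1,1,1,1).

Computing H_k = (kernel of ∂_k) / (image of ∂_{k+1}):

  H_0: rank C_0 − rank ∂_1 = 8 − 7 = 1, and the invariant factors of ∂_1 are all 1, so H_0 = Z.
  H_1: rank ker ∂_1 − rank ∂_2 = (24 − 7) − 15 = 2, and the invariant factors of ∂_2 are all 1, so H_1 = Z^2.
  H_2: rank ker ∂_2 − rank ∂_3 = (16 − 15) − 0 = 1, and there is no ∂_3, so H_2 = Z.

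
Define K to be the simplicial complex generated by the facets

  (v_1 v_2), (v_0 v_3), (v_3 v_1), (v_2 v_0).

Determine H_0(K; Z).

H_0 ≅ Z.

We work with the vertex ordering v_0 < v_1 < v_2 < v_3. The simplices of K, each written with vertices in increasing order, are:

  0-simplices (4): [v_0], [v_1], [v_2], [v_3]
  1-simplices (4): [v_0,v_2], [v_0,v_3], [v_1,v_2], [v_1,v_3]

Hence C_0 ≅ Z^4, C_1 ≅ Z^4.

Boundary ∂_1: C_1 → C_0 sends each edge [p,q] (with p < q) to q − p.
The 4×4 boundary matrix has rank 3 and Smith normal form diag(1,1,1).

From H_k ≅ ker(∂_k) / im(∂_{k+1}) we obtain:

  H_0: rank C_0 − rank ∂_1 = 4 − 3 = 1, and the invariant factors of ∂_1 are all 1, so H_0 ≅ Z.

(K is a triangulation of the circle S^1.)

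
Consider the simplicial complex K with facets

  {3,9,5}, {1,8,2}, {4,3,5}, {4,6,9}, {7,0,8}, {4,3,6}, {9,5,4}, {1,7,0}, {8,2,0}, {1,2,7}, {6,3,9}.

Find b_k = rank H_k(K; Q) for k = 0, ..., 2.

b_0 = 2, b_1 = 1, b_2 = 1.

Fix the vertex order 0 < 1 < 2 < 3 < 4 < 5 < 6 < 7 < 8 < 9 and write every simplex with vertices in increasing order. Then dim K = 2 and the simplices of K are:

  0-simplices (10): [0], [1], [2], [3], [4], [5], [6], [7], [8], [9]
  1-simplices (19): [0,1], [0,2], [0,7], [0,8], [1,2], [1,7], [1,8], [2,7], [2,8], [3,4], [3,5], [3,6], [3,9], [4,5], [4,6], [4,9], [5,9], [6,9], [7,8]
  2-simplices (11): [0,1,7], [0,2,8], [0,7,8], [1,2,7], [1,2,8], [3,4,5], [3,4,6], [3,5,9], [3,6,9], [4,5,9], [4,6,9]

so the chain groups are C_0 ≅ Z^10, C_1 ≅ Z^19, C_2 ≅ Z^11.

The boundary map ∂_1: C_1 → C_0 is given by ∂[p,q] = [q] − [p]. For instance
  ∂[1,2] = [2] − [1].
The resulting 10×19 matrix has rank 8, and its Smith normal form has invariant factors (1,1,1,1,1,1,1,1).

Boundary ∂_2: C_2 → C_1 sends each 2-simplex [p,q,r] to [q,r] − [p,r] + [p,q]. For instance
  ∂[0,2,8] = [2,8] − [0,8] + [0,2],
  ∂[3,4,5] = [4,5] − [3,5] + [3,4].
The resulting 19×11 matrix has rank 10, and its Smith normal form has invariant factors (1,1,1,1,1,1,1,1,1,1).

Reading off H_k = ker ∂_k / im ∂_{k+1}:

  H_0: rank C_0 − rank ∂_1 = 10 − 8 = 2, and the invariant factors of ∂_1 are all 1, so H_0 = Z^2.
  H_1: rank ker ∂_1 − rank ∂_2 = (19 − 8) − 10 = 1, and the invariant factors of ∂_2 are all 1, so H_1 = Z.
  H_2: rank ker ∂_2 − rank ∂_3 = (11 − 10) − 0 = 1, and there is no ∂_3, so H_2 = Z.

Hence the Betti numbers are b_0 = 2, b_1 = 1, b_2 = 1.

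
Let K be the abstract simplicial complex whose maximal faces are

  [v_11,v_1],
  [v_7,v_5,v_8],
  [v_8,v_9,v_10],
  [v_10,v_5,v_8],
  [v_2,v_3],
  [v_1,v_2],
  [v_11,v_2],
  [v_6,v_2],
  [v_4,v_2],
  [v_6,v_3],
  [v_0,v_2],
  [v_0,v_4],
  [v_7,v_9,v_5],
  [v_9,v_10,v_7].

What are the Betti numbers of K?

Order the vertices as v_0 < v_1 < v_2 < v_3 < v_4 < v_5 < v_6 < v_7 < v_8 < v_9 < v_10 < v_11. Listing each simplex with vertices in this order, K has dimension 2 with simplices:

  0-simplices (12): [v_0], [v_1], [v_2], [v_3], [v_4], [v_5], [v_6], [v_7], [v_8], [v_9], [v_10], [v_11]
  1-simplices (19): (19 of them)
  2-simplices (5): [v_5,v_7,v_8], [v_5,v_7,v_9], [v_5,v_8,v_10], [v_7,v_9,v_10], [v_8,v_9,v_10]

so the chain groups are C_0 ≅ Z^12, C_1 ≅ Z^19, C_2 ≅ Z^5.

The boundary map ∂_1: C_1 → C_0 sends each edge [p,q] (with p < q) to q − p. For instance
  ∂[v_2,v_4] = [v_4] − [v_2].
The 12×19 boundary matrix has rank 10 and Smith normal form diag(1,1,1,1,1,1,1,1,1,1).

∂_2: C_2 → C_1 acts by ∂[p,q,r] = [q,r] − [p,r] + [p,q]. For instance
  ∂[v_5,v_8,v_10] = [v_8,v_10] − [v_5,v_10] + [v_5,v_8],
  ∂[v_5,v_7,v_8] = [v_7,v_8] − [v_5,v_8] + [v_5,v_7].
This gives a 19×5 integer matrix of rank 5; reducing to Smith normal form yields diagonal entries (1,1,1,1,1).

Reading off H_k = ker ∂_k / im ∂_{k+1}:

  H_0: rank C_0 − rank ∂_1 = 12 − 10 = 2, and the invariant factors of ∂_1 are all 1, so H_0 ≅ Z^2.
  H_1: rank ker ∂_1 − rank ∂_2 = (19 − 10) − 5 = 4, and the invariant factors of ∂_2 are all 1, so H_1 ≅ Z^4.
  H_2: rank ker ∂_2 − rank ∂_3 = (5 − 5) − 0 = 0, and there is no ∂_3, so H_2 ≅ 0.

Hence the Betti numbers are b_0 = 2, b_1 = 4, b_2 = 0.

b_0 = 2, b_1 = 4, b_2 = 0.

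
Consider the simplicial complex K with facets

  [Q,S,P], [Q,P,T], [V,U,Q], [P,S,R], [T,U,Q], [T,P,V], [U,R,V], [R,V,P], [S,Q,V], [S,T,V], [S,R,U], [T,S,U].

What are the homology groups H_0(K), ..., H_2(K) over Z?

H_0 = Z,  H_1 = Z/2,  H_2 = 0.

Order the vertices as P < Q < R < S < T < U < V. Listing each simplex with vertices in this order, K has dimension 2 with simplices:

  0-simplices (7): P, Q, R, S, T, U, V
  1-simplices (18): PQ, PR, PS, PT, PV, QS, QT, QU, QV, RS, RU, RV, ST, SU, SV, TU, TV, UV
  2-simplices (12): PQS, PQT, PRS, PRV, PTV, QSV, QTU, QUV, RSU, RUV, STU, STV

so the chain groups are C_0 ≅ Z^7, C_1 ≅ Z^18, C_2 ≅ Z^12.

Boundary ∂_1: C_1 → C_0 is given by ∂[p,q] = [q] − [p].
The 7×18 boundary matrix has rank 6 and Smith normal form diag(1,1,1,1,1,1).

Boundary ∂_2: C_2 → C_1 maps a triangle to the signed sum of its edges. For instance
  ∂RUV = UV − RV + RU,
  ∂QSV = SV − QV + QS.
This gives a 18×12 integer matrix of rank 12; reducing to Smith normal form yields diagonal entries (1,1,1,1,1,1,1,1,1,1,1,2).

From H_k ≅ ker(∂_k) / im(∂_{k+1}) we obtain:

  H_0: rank C_0 − rank ∂_1 = 7 − 6 = 1, and the invariant factors of ∂_1 are all 1, so H_0 = Z.
  H_1: rank ker ∂_1 − rank ∂_2 = (18 − 6) − 12 = 0, and ∂_2 has invariant factor 2 > 1, so H_1 = Z/2.
  H_2: rank ker ∂_2 − rank ∂_3 = (12 − 12) − 0 = 0, and there is no ∂_3, so H_2 = 0.

As a check, the Euler characteristic is 7 − 18 + 12 = 1, which agrees with 1 − 0 + 0 = 1.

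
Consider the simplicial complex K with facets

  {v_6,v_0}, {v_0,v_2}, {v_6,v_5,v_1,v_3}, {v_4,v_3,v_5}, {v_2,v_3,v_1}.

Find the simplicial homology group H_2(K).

K has 7 vertices, 12 edges, 6 triangles, 1 3-simplex.
rank ∂_2 = 5, rank ∂_3 = 1 ⇒ b_2 = 6 − 5 − 1 = 0; all invariant factors of ∂_3 are 1 so no torsion. So H_2 = 0.

H_2 ≅ 0.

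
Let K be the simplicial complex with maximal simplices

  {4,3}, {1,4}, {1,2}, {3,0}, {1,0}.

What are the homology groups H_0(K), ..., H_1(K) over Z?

H_0 ≅ Z,  H_1 ≅ Z.

We work with the vertex ordering 0 < 1 < 2 < 3 < 4. The simplices of K, each written with vertices in increasing order, are:

  0-simplices (5): [0], [1], [2], [3], [4]
  1-simplices (5): [0,1], [0,3], [1,2], [1,4], [3,4]

giving chain groups C_0 ≅ Z^5, C_1 ≅ Z^5.

Boundary ∂_1: C_1 → C_0 maps an edge to its endpoints' difference, ∂[p,q] = q − p.
The 5×5 boundary matrix has rank 4 and Smith normal form diag(1,1,1,1).

Computing H_k = (kernel of ∂_k) / (image of ∂_{k+1}):

  H_0: rank C_0 − rank ∂_1 = 5 − 4 = 1, and the invariant factors of ∂_1 are all 1, so H_0 = Z.
  H_1: rank ker ∂_1 − rank ∂_2 = (5 − 4) − 0 = 1, and there is no ∂_2, so H_1 = Z.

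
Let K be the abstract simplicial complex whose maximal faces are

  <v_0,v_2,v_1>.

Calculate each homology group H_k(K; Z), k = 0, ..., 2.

Fix the vertex order v_0 < v_1 < v_2 and write every simplex with vertices in increasing order. Then dim K = 2 and the simplices of K are:

  0-simplices (3): [v_0], [v_1], [v_2]
  1-simplices (3): [v_0,v_1], [v_0,v_2], [v_1,v_2]
  2-simplices (1): [v_0,v_1,v_2]

so the chain groups are C_0 ≅ Z^3, C_1 ≅ Z^3, C_2 ≅ Z^1.

The boundary map ∂_1: C_1 → C_0 is given by ∂[p,q] = [q] − [p]. For instance
  ∂[v_1,v_2] = [v_2] − [v_1].
This gives a 3×3 integer matrix of rank 2; reducing to Smith normal form yields diagonal entries (1,1).

∂_2: C_2 → C_1 acts by ∂[p,q,r] = [q,r] − [p,r] + [p,q]. For instance
  ∂[v_0,v_1,v_2] = [v_1,v_2] − [v_0,v_2] + [v_0,v_1].
This gives a 3×1 integer matrix of rank 1; reducing to Smith normal form yields diagonal entries (1).

Reading off H_k = ker ∂_k / im ∂_{k+1}:

  H_0: rank C_0 − rank ∂_1 = 3 − 2 = 1, and the invariant factors of ∂_1 are all 1, so H_0 = Z.
  H_1: rank ker ∂_1 − rank ∂_2 = (3 − 2) − 1 = 0, and the invariant factors of ∂_2 are all 1, so H_1 = 0.
  H_2: rank ker ∂_2 − rank ∂_3 = (1 − 1) − 0 = 0, and there is no ∂_3, so H_2 = 0.

(K is a triangulation of the 2-simplex.)

H_0 = Z,  H_1 = 0,  H_2 = 0.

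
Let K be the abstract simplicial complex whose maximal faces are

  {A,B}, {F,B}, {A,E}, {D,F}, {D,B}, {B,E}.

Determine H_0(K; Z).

H_0 = Z.

K has 5 vertices, 6 edges.
rank ∂_0 = 0, rank ∂_1 = 4 ⇒ b_0 = 5 − 0 − 4 = 1; all invariant factors of ∂_1 are 1 so no torsion. So H_0 = Z.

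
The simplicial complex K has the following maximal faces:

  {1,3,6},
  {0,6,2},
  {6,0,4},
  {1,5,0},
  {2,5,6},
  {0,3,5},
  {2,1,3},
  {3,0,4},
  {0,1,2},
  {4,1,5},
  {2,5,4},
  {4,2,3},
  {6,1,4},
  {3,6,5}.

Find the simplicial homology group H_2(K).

Order the vertices as 0 < 1 < 2 < 3 < 4 < 5 < 6. Listing each simplex with vertices in this order, K has dimension 2 with simplices:

  0-simplices (7): [0], [1], [2], [3], [4], [5], [6]
  1-simplices (21): [0,1], [0,2], [0,3], [0,4], [0,5], [0,6], [1,2], [1,3], [1,4], [1,5], [1,6], [2,3], [2,4], [2,5], [2,6], [3,4], [3,5], [3,6], [4,5], [4,6], [5,6]
  2-simplices (14): [0,1,2], [0,1,5], [0,2,6], [0,3,4], [0,3,5], [0,4,6], [1,2,3], [1,3,6], [1,4,5], [1,4,6], [2,3,4], [2,4,5], [2,5,6], [3,5,6]

Hence C_0 ≅ Z^7, C_1 ≅ Z^21, C_2 ≅ Z^14.

The boundary map ∂_1: C_1 → C_0 sends each edge [p,q] (with p < q) to q − p.
This gives a 7×21 integer matrix of rank 6; reducing to Smith normal form yields diagonal entries (1,1,1,1,1,1).

The boundary map ∂_2: C_2 → C_1 maps a triangle to the signed sum of its edges. For instance
  ∂[1,3,6] = [3,6] − [1,6] + [1,3],
  ∂[1,4,5] = [4,5] − [1,5] + [1,4].
As a 21×14 matrix over Z this has rank 13, with invariant factors (1,1,1,1,1,1,1,1,1,1,1,1,1).

Now H_k = ker ∂_k / im ∂_{k+1}, so:

  H_2: rank ker ∂_2 − rank ∂_3 = (14 − 13) − 0 = 1, and there is no ∂_3, so H_2 = Z.

(K is a triangulation of the torus T^2.)

H_2 ≅ Z.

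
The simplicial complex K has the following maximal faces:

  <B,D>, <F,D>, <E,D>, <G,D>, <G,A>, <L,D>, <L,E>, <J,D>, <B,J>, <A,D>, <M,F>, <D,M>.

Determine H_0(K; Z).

Fix the vertex order A < B < D < E < F < G < J < L < M and write every simplex with vertices in increasing order. Then dim K = 1 and the simplices of K are:

  0-simplices (9): A, B, D, E, F, G, J, L, M
  1-simplices (12): AD, AG, BD, BJ, DE, DF, DG, DJ, DL, DM, EL, FM

Hence C_0 ≅ Z^9, C_1 ≅ Z^12.

∂_1: C_1 → C_0 maps an edge to its endpoints' difference, ∂[p,q] = q − p. For instance
  ∂DL = L − D.
The 9×12 boundary matrix has rank 8 and Smith normal form diag(1,1,1,1,1,1,1,1).

Now H_k = ker ∂_k / im ∂_{k+1}, so:

  H_0: rank C_0 − rank ∂_1 = 9 − 8 = 1, and the invariant factors of ∂_1 are all 1, so H_0 ≅ Z.

H_0 ≅ Z.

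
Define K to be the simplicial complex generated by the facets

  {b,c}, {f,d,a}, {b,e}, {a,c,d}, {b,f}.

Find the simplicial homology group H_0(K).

Order the vertices as a < b < c < d < e < f. Listing each simplex with vertices in this order, K has dimension 2 with simplices:

  0-simplices (6): a, b, c, d, e, f
  1-simplices (8): ac, ad, af, bc, be, bf, cd, df
  2-simplices (2): acd, adf

so the chain groups are C_0 ≅ Z^6, C_1 ≅ Z^8, C_2 ≅ Z^2.

The boundary map ∂_1: C_1 → C_0 is given by ∂[p,q] = [q] − [p].
The 6×8 boundary matrix has rank 5 and Smith normal form diag(1,1,1,1,1).

The boundary map ∂_2: C_2 → C_1 sends each 2-simplex [p,q,r] to [q,r] − [p,r] + [p,q]. For instance
  ∂adf = df − af + ad,
  ∂acd = cd − ad + ac.
The 8×2 boundary matrix has rank 2 and Smith normal form diag(1,1).

Computing H_k = (kernel of ∂_k) / (image of ∂_{k+1}):

  H_0: rank C_0 − rank ∂_1 = 6 − 5 = 1, and the invariant factors of ∂_1 are all 1, so H_0 ≅ Z.

H_0 ≅ Z.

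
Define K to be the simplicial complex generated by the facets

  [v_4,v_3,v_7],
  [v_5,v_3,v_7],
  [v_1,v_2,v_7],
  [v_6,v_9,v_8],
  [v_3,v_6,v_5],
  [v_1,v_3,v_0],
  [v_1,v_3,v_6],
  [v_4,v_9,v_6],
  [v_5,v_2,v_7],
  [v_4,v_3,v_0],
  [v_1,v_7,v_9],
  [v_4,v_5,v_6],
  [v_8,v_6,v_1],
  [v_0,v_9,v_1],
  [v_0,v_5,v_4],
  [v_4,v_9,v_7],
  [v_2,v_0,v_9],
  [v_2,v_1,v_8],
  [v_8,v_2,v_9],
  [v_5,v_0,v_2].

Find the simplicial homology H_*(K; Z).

K has 10 vertices, 30 edges, 20 triangles.
rank ∂_0 = 0, rank ∂_1 = 9 ⇒ b_0 = 10 − 0 − 9 = 1; all invariant factors of ∂_1 are 1 so no torsion. So H_0 ≅ Z.
rank ∂_1 = 9, rank ∂_2 = 20 ⇒ b_1 = 30 − 9 − 20 = 1; ∂_2 has invariant factor(s) [2] giving torsion. So H_1 ≅ Z ⊕ Z/2Z.
rank ∂_2 = 20, rank ∂_3 = 0 ⇒ b_2 = 20 − 20 − 0 = 0. So H_2 ≅ 0.

H_0 = Z,  H_1 = Z ⊕ Z/2Z,  H_2 = 0.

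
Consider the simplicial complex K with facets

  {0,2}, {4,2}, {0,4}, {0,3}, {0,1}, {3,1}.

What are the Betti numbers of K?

Fix the vertex order 0 < 1 < 2 < 3 < 4 and write every simplex with vertices in increasing order. Then dim K = 1 and the simplices of K are:

  0-simplices (5): [0], [1], [2], [3], [4]
  1-simplices (6): [0,1], [0,2], [0,3], [0,4], [1,3], [2,4]

Hence C_0 ≅ Z^5, C_1 ≅ Z^6.

∂_1: C_1 → C_0 maps an edge to its endpoints' difference, ∂[p,q] = q − p. For instance
  ∂[0,1] = [1] − [0].
As a 5×6 matrix over Z this has rank 4, with invariant factors (1,1,1,1).

Now H_k = ker ∂_k / im ∂_{k+1}, so:

  H_0: rank C_0 − rank ∂_1 = 5 − 4 = 1, and the invariant factors of ∂_1 are all 1, so H_0 = Z.
  H_1: rank ker ∂_1 − rank ∂_2 = (6 − 4) − 0 = 2, and there is no ∂_2, so H_1 = Z^2.

(K is a triangulation of a wedge of 2 circles.)

Hence the Betti numbers are b_0 = 1, b_1 = 2.

b_0 = 1, b_1 = 2.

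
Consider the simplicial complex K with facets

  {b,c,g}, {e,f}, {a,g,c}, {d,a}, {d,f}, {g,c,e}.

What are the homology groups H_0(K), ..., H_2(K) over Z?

H_0 = Z,  H_1 = Z,  H_2 = 0.

We work with the vertex ordering a < b < c < d < e < f < g. The simplices of K, each written with vertices in increasing order, are:

  0-simplices (7): a, b, c, d, e, f, g
  1-simplices (10): ac, ad, ag, bc, bg, ce, cg, df, ef, eg
  2-simplices (3): acg, bcg, ceg

Hence C_0 ≅ Z^7, C_1 ≅ Z^10, C_2 ≅ Z^3.

∂_1: C_1 → C_0 maps an edge to its endpoints' difference, ∂[p,q] = q − p.
The resulting 7×10 matrix has rank 6, and its Smith normal form has invariant factors (1,1,1,1,1,1).

Boundary ∂_2: C_2 → C_1 sends each 2-simplex [p,q,r] to [q,r] − [p,r] + [p,q]. For instance
  ∂ceg = eg − cg + ce,
  ∂acg = cg − ag + ac.
The 10×3 boundary matrix has rank 3 and Smith normal form diag(1,1,1).

Now H_k = ker ∂_k / im ∂_{k+1}, so:

  H_0: rank C_0 − rank ∂_1 = 7 − 6 = 1, and the invariant factors of ∂_1 are all 1, so H_0 = Z.
  H_1: rank ker ∂_1 − rank ∂_2 = (10 − 6) − 3 = 1, and the invariant factors of ∂_2 are all 1, so H_1 = Z.
  H_2: rank ker ∂_2 − rank ∂_3 = (3 − 3) − 0 = 0, and there is no ∂_3, so H_2 = 0.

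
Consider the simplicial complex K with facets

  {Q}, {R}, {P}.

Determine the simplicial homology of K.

Take the total order P < Q < R on the vertex set. Then K (dimension 0) consists of the simplices:

  0-simplices (3): P, Q, R

Hence C_0 ≅ Z^3.

Reading off H_k = ker ∂_k / im ∂_{k+1}:

  H_0: rank C_0 − rank ∂_1 = 3 − 0 = 3, and there is no ∂_1, so H_0 ≅ Z^3.

H_0 ≅ Z^3.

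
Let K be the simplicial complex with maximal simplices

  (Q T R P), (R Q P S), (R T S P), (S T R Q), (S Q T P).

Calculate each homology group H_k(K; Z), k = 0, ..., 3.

H_0 ≅ Z,  H_1 = 0,  H_2 = 0,  H_3 ≅ Z.

Order the vertices as P < Q < R < S < T. Listing each simplex with vertices in this order, K has dimension 3 with simplices:

  0-simplices (5): P, Q, R, S, T
  1-simplices (10): PQ, PR, PS, PT, QR, QS, QT, RS, RT, ST
  2-simplices (10): PQR, PQS, PQT, PRS, PRT, PST, QRS, QRT, QST, RST
  3-simplices (5): PQRS, PQRT, PQST, PRST, QRST

giving chain groups C_0 ≅ Z^5, C_1 ≅ Z^10, C_2 ≅ Z^10, C_3 ≅ Z^5.

∂_1: C_1 → C_0 sends each edge [p,q] (with p < q) to q − p. For instance
  ∂ST = T − S.
The 5×10 boundary matrix has rank 4 and Smith normal form diag(1,1,1,1).

Boundary ∂_2: C_2 → C_1 sends each 2-simplex [p,q,r] to [q,r] − [p,r] + [p,q]. For instance
  ∂QRS = RS − QS + QR,
  ∂PQR = QR − PR + PQ.
The resulting 10×10 matrix has rank 6, and its Smith normal form has invariant factors (1,1,1,1,1,1).

∂_3: C_3 → C_2 sends each 3-simplex σ to the alternating sum Σ_i (−1)^i (σ with its i-th vertex removed). For instance
  ∂QRST = RST − QST + QRT − QRS,
  ∂PQST = QST − PST + PQT − PQS.
The 10×5 boundary matrix has rank 4 and Smith normal form diag(1,1,1,1).

Now H_k = ker ∂_k / im ∂_{k+1}, so:

  H_0: rank C_0 − rank ∂_1 = 5 − 4 = 1, and the invariant factors of ∂_1 are all 1, so H_0 = Z.
  H_1: rank ker ∂_1 − rank ∂_2 = (10 − 4) − 6 = 0, and the invariant factors of ∂_2 are all 1, so H_1 = 0.
  H_2: rank ker ∂_2 − rank ∂_3 = (10 − 6) − 4 = 0, and the invariant factors of ∂_3 are all 1, so H_2 = 0.
  H_3: rank ker ∂_3 − rank ∂_4 = (5 − 4) − 0 = 1, and there is no ∂_4, so H_3 = Z.

As a check, the Euler characteristic is 5 − 10 + 10 − 5 = 0, which agrees with 1 − 0 + 0 − 1 = 0.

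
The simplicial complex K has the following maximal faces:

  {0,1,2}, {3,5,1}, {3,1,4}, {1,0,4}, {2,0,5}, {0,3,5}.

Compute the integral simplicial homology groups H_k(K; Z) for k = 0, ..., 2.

Fix the vertex order 0 < 1 < 2 < 3 < 4 < 5 and write every simplex with vertices in increasing order. Then dim K = 2 and the simplices of K are:

  0-simplices (6): [0], [1], [2], [3], [4], [5]
  1-simplices (12): [0,1], [0,2], [0,3], [0,4], [0,5], [1,2], [1,3], [1,4], [1,5], [2,5], [3,4], [3,5]
  2-simplices (6): [0,1,2], [0,1,4], [0,2,5], [0,3,5], [1,3,4], [1,3,5]

so the chain groups are C_0 ≅ Z^6, C_1 ≅ Z^12, C_2 ≅ Z^6.

∂_1: C_1 → C_0 maps an edge to its endpoints' difference, ∂[p,q] = q − p.
The resulting 6×12 matrix has rank 5, and its Smith normal form has invariant factors (1,1,1,1,1).

∂_2: C_2 → C_1 acts by ∂[p,q,r] = [q,r] − [p,r] + [p,q]. For instance
  ∂[1,3,5] = [3,5] − [1,5] + [1,3],
  ∂[0,1,2] = [1,2] − [0,2] + [0,1].
The 12×6 boundary matrix has rank 6 and Smith normal form diag(1,1,1,1,1,1).

From H_k ≅ ker(∂_k) / im(∂_{k+1}) we obtain:

  H_0: rank C_0 − rank ∂_1 = 6 − 5 = 1, and the invariant factors of ∂_1 are all 1, so H_0 ≅ Z.
  H_1: rank ker ∂_1 − rank ∂_2 = (12 − 5) − 6 = 1, and the invariant factors of ∂_2 are all 1, so H_1 ≅ Z.
  H_2: rank ker ∂_2 − rank ∂_3 = (6 − 6) − 0 = 0, and there is no ∂_3, so H_2 ≅ 0.

As a check, the Euler characteristic is 6 − 12 + 6 = 0, which agrees with 1 − 1 + 0 = 0.
(K is a triangulation of the cylinder S^1 x I.)

H_0 = Z,  H_1 = Z,  H_2 = 0.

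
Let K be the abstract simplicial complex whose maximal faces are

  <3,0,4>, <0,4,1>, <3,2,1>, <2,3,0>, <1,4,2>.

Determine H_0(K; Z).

Order the vertices as 0 < 1 < 2 < 3 < 4. Listing each simplex with vertices in this order, K has dimension 2 with simplices:

  0-simplices (5): [0], [1], [2], [3], [4]
  1-simplices (10): [0,1], [0,2], [0,3], [0,4], [1,2], [1,3], [1,4], [2,3], [2,4], [3,4]
  2-simplices (5): [0,1,4], [0,2,3], [0,3,4], [1,2,3], [1,2,4]

Hence C_0 ≅ Z^5, C_1 ≅ Z^10, C_2 ≅ Z^5.

Boundary ∂_1: C_1 → C_0 sends each edge [p,q] (with p < q) to q − p. For instance
  ∂[2,4] = [4] − [2].
This gives a 5×10 integer matrix of rank 4; reducing to Smith normal form yields diagonal entries (1,1,1,1).

∂_2: C_2 → C_1 sends each 2-simplex [p,q,r] to [q,r] − [p,r] + [p,q]. For instance
  ∂[1,2,4] = [2,4] − [1,4] + [1,2],
  ∂[0,3,4] = [3,4] − [0,4] + [0,3].
This gives a 10×5 integer matrix of rank 5; reducing to Smith normal form yields diagonal entries (1,1,1,1,1).

Computing H_k = (kernel of ∂_k) / (image of ∂_{k+1}):

  H_0: rank C_0 − rank ∂_1 = 5 − 4 = 1, and the invariant factors of ∂_1 are all 1, so H_0 ≅ Z.

(K is a triangulation of the Möbius band.)

H_0 ≅ Z.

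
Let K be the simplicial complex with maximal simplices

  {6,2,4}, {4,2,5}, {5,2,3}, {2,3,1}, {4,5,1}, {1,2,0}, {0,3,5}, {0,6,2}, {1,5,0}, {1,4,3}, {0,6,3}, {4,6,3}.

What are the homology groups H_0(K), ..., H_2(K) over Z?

H_0 ≅ Z,  H_1 ≅ Z/2Z,  H_2 = 0.

We work with the vertex ordering 0 < 1 < 2 < 3 < 4 < 5 < 6. The simplices of K, each written with vertices in increasing order, are:

  0-simplices (7): [0], [1], [2], [3], [4], [5], [6]
  1-simplices (18): [0,1], [0,2], [0,3], [0,5], [0,6], [1,2], [1,3], [1,4], [1,5], [2,3], [2,4], [2,5], [2,6], [3,4], [3,5], [3,6], [4,5], [4,6]
  2-simplices (12): [0,1,2], [0,1,5], [0,2,6], [0,3,5], [0,3,6], [1,2,3], [1,3,4], [1,4,5], [2,3,5], [2,4,5], [2,4,6], [3,4,6]

so the chain groups are C_0 ≅ Z^7, C_1 ≅ Z^18, C_2 ≅ Z^12.

∂_1: C_1 → C_0 is given by ∂[p,q] = [q] − [p].
As a 7×18 matrix over Z this has rank 6, with invariant factors (1,1,1,1,1,1).

The boundary map ∂_2: C_2 → C_1 acts by ∂[p,q,r] = [q,r] − [p,r] + [p,q]. For instance
  ∂[2,4,6] = [4,6] − [2,6] + [2,4],
  ∂[0,1,2] = [1,2] − [0,2] + [0,1].
The 18×12 boundary matrix has rank 12 and Smith normal form diag(1,1,1,1,1,1,1,1,1,1,1,2).

From H_k ≅ ker(∂_k) / im(∂_{k+1}) we obtain:

  H_0: rank C_0 − rank ∂_1 = 7 − 6 = 1, and the invariant factors of ∂_1 are all 1, so H_0 ≅ Z.
  H_1: rank ker ∂_1 − rank ∂_2 = (18 − 6) − 12 = 0, and ∂_2 has invariant factor 2 > 1, so H_1 ≅ Z/2Z.
  H_2: rank ker ∂_2 − rank ∂_3 = (12 − 12) − 0 = 0, and there is no ∂_3, so H_2 ≅ 0.

As a check, the Euler characteristic is 7 − 18 + 12 = 1, which agrees with 1 − 0 + 0 = 1.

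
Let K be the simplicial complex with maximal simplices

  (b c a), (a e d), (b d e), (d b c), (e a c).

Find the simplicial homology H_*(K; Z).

Take the total order a < b < c < d < e on the vertex set. Then K (dimension 2) consists of the simplices:

  0-simplices (5): a, b, c, d, e
  1-simplices (10): ab, ac, ad, ae, bc, bd, be, cd, ce, de
  2-simplices (5): abc, ace, ade, bcd, bde

so the chain groups are C_0 ≅ Z^5, C_1 ≅ Z^10, C_2 ≅ Z^5.

The boundary map ∂_1: C_1 → C_0 maps an edge to its endpoints' difference, ∂[p,q] = q − p. For instance
  ∂ae = e − a.
The 5×10 boundary matrix has rank 4 and Smith normal form diag(1,1,1,1).

∂_2: C_2 → C_1 maps a triangle to the signed sum of its edges. For instance
  ∂bde = de − be + bd,
  ∂ace = ce − ae + ac.
As a 10×5 matrix over Z this has rank 5, with invariant factors (1,1,1,1,1).

Now H_k = ker ∂_k / im ∂_{k+1}, so:

  H_0: rank C_0 − rank ∂_1 = 5 − 4 = 1, and the invariant factors of ∂_1 are all 1, so H_0 ≅ Z.
  H_1: rank ker ∂_1 − rank ∂_2 = (10 − 4) − 5 = 1, and the invariant factors of ∂_2 are all 1, so H_1 ≅ Z.
  H_2: rank ker ∂_2 − rank ∂_3 = (5 − 5) − 0 = 0, and there is no ∂_3, so H_2 ≅ 0.

H_0 = Z,  H_1 = Z,  H_2 = 0.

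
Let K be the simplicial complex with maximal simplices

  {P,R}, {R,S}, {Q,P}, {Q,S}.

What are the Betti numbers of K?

We work with the vertex ordering P < Q < R < S. The simplices of K, each written with vertices in increasing order, are:

  0-simplices (4): P, Q, R, S
  1-simplices (4): PQ, PR, QS, RS

giving chain groups C_0 ≅ Z^4, C_1 ≅ Z^4.

The boundary map ∂_1: C_1 → C_0 is given by ∂[p,q] = [q] − [p].
The 4×4 boundary matrix has rank 3 and Smith normal form diag(1,1,1).

Computing H_k = (kernel of ∂_k) / (image of ∂_{k+1}):

  H_0: rank C_0 − rank ∂_1 = 4 − 3 = 1, and the invariant factors of ∂_1 are all 1, so H_0 = Z.
  H_1: rank ker ∂_1 − rank ∂_2 = (4 − 3) − 0 = 1, and there is no ∂_2, so H_1 = Z.

Hence the Betti numbers are b_0 = 1, b_1 = 1.

b_0 = 1, b_1 = 1.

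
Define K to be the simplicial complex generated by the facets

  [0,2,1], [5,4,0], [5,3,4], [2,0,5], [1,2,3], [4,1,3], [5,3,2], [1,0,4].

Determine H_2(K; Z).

H_2 ≅ Z.

Fix the vertex order 0 < 1 < 2 < 3 < 4 < 5 and write every simplex with vertices in increasing order. Then dim K = 2 and the simplices of K are:

  0-simplices (6): [0], [1], [2], [3], [4], [5]
  1-simplices (12): [0,1], [0,2], [0,4], [0,5], [1,2], [1,3], [1,4], [2,3], [2,5], [3,4], [3,5], [4,5]
  2-simplices (8): [0,1,2], [0,1,4], [0,2,5], [0,4,5], [1,2,3], [1,3,4], [2,3,5], [3,4,5]

so the chain groups are C_0 ≅ Z^6, C_1 ≅ Z^12, C_2 ≅ Z^8.

The boundary map ∂_1: C_1 → C_0 is given by ∂[p,q] = [q] − [p]. For instance
  ∂[0,1] = [1] − [0].
The 6×12 boundary matrix has rank 5 and Smith normal form diag(1,1,1,1,1).

Boundary ∂_2: C_2 → C_1 maps a triangle to the signed sum of its edges. For instance
  ∂[1,3,4] = [3,4] − [1,4] + [1,3],
  ∂[2,3,5] = [3,5] − [2,5] + [2,3].
As a 12×8 matrix over Z this has rank 7, with invariant factors (1,1,1,1,1,1,1).

Reading off H_k = ker ∂_k / im ∂_{k+1}:

  H_2: rank ker ∂_2 − rank ∂_3 = (8 − 7) − 0 = 1, and there is no ∂_3, so H_2 = Z.

(K is a triangulation of the 2-sphere S^2.)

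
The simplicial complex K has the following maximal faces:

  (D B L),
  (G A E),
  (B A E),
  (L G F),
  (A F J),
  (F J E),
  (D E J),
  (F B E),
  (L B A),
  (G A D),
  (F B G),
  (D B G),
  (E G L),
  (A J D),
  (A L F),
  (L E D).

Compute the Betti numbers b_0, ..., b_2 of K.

Fix the vertex order A < B < D < E < F < G < J < L and write every simplex with vertices in increasing order. Then dim K = 2 and the simplices of K are:

  0-simplices (8): A, B, D, E, F, G, J, L
  1-simplices (24): AB, AD, AE, AF, AG, AJ, AL, BD, BE, BF, BG, BL, DE, DG, DJ, DL, EF, EG, EJ, EL, FG, FJ, FL, GL
  2-simplices (16): ABE, ABL, ADG, ADJ, AEG, AFJ, AFL, BDG, BDL, BEF, BFG, DEJ, DEL, EFJ, EGL, FGL

so the chain groups are C_0 ≅ Z^8, C_1 ≅ Z^24, C_2 ≅ Z^16.

∂_1: C_1 → C_0 maps an edge to its endpoints' difference, ∂[p,q] = q − p.
As a 8×24 matrix over Z this has rank 7, with invariant factors (1,1,1,1,1,1,1).

Boundary ∂_2: C_2 → C_1 maps a triangle to the signed sum of its edges. For instance
  ∂AFJ = FJ − AJ + AF,
  ∂ADJ = DJ − AJ + AD.
As a 24×16 matrix over Z this has rank 15, with invariant factors (1,1,1,1,1,1,1,1,1,1,1,1,1,1,1).

Now H_k = ker ∂_k / im ∂_{k+1}, so:

  H_0: rank C_0 − rank ∂_1 = 8 − 7 = 1, and the invariant factors of ∂_1 are all 1, so H_0 ≅ Z.
  H_1: rank ker ∂_1 − rank ∂_2 = (24 − 7) − 15 = 2, and the invariant factors of ∂_2 are all 1, so H_1 ≅ Z^2.
  H_2: rank ker ∂_2 − rank ∂_3 = (16 − 15) − 0 = 1, and there is no ∂_3, so H_2 ≅ Z.

As a check, the Euler characteristic is 8 − 24 + 16 = 0, which agrees with 1 − 2 + 1 = 0.
(K is a triangulation of the torus T^2.)

Hence the Betti numbers are b_0 = 1, b_1 = 2, b_2 = 1.

b_0 = 1, b_1 = 2, b_2 = 1.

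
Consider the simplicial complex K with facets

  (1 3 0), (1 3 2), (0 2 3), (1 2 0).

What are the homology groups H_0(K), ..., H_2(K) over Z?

We work with the vertex ordering 0 < 1 < 2 < 3. The simplices of K, each written with vertices in increasing order, are:

  0-simplices (4): [0], [1], [2], [3]
  1-simplices (6): [0,1], [0,2], [0,3], [1,2], [1,3], [2,3]
  2-simplices (4): [0,1,2], [0,1,3], [0,2,3], [1,2,3]

giving chain groups C_0 ≅ Z^4, C_1 ≅ Z^6, C_2 ≅ Z^4.

∂_1: C_1 → C_0 sends each edge [p,q] (with p < q) to q − p. For instance
  ∂[0,2] = [2] − [0].
The 4×6 boundary matrix has rank 3 and Smith normal form diag(1,1,1).

∂_2: C_2 → C_1 acts by ∂[p,q,r] = [q,r] − [p,r] + [p,q]. For instance
  ∂[0,2,3] = [2,3] − [0,3] + [0,2],
  ∂[1,2,3] = [2,3] − [1,3] + [1,2].
The resulting 6×4 matrix has rank 3, and its Smith normal form has invariant factors (1,1,1).

Reading off H_k = ker ∂_k / im ∂_{k+1}:

  H_0: rank C_0 − rank ∂_1 = 4 − 3 = 1, and the invariant factors of ∂_1 are all 1, so H_0 ≅ Z.
  H_1: rank ker ∂_1 − rank ∂_2 = (6 − 3) − 3 = 0, and the invariant factors of ∂_2 are all 1, so H_1 ≅ 0.
  H_2: rank ker ∂_2 − rank ∂_3 = (4 − 3) − 0 = 1, and there is no ∂_3, so H_2 ≅ Z.

H_0 ≅ Z,  H_1 = 0,  H_2 ≅ Z.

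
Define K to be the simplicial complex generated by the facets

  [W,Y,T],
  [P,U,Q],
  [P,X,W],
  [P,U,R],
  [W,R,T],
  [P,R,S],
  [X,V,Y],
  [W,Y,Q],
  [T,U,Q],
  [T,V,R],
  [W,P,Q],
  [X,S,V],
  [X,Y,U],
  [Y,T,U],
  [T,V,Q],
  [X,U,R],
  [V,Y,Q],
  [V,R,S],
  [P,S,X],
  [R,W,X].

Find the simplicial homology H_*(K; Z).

H_0 = Z,  H_1 = Z ⊕ Z_2,  H_2 = 0.

We work with the vertex ordering P < Q < R < S < T < U < V < W < X < Y. The simplices of K, each written with vertices in increasing order, are:

  0-simplices (10): P, Q, R, S, T, U, V, W, X, Y
  1-simplices (30): PQ, PR, PS, PU, PW, PX, QT, QU, QV, QW, QY, RS, RT, RU, RV, RW, RX, SV, SX, TU, TV, TW, TY, UX, UY, VX, VY, WX, WY, XY
  2-simplices (20): PQU, PQW, PRS, PRU, PSX, PWX, QTU, QTV, QVY, QWY, RSV, RTV, RTW, RUX, RWX, SVX, TUY, TWY, UXY, VXY

so the chain groups are C_0 ≅ Z^10, C_1 ≅ Z^30, C_2 ≅ Z^20.

Boundary ∂_1: C_1 → C_0 maps an edge to its endpoints' difference, ∂[p,q] = q − p. For instance
  ∂TW = W − T.
As a 10×30 matrix over Z this has rank 9, with invariant factors (1,1,1,1,1,1,1,1,1).

Boundary ∂_2: C_2 → C_1 acts by ∂[p,q,r] = [q,r] − [p,r] + [p,q]. For instance
  ∂RTV = TV − RV + RT,
  ∂RWX = WX − RX + RW.
As a 30×20 matrix over Z this has rank 20, with invariant factors (1,1,1,1,1,1,1,1,1,1,1,1,1,1,1,1,1,1,1,2).

Now H_k = ker ∂_k / im ∂_{k+1}, so:

  H_0: rank C_0 − rank ∂_1 = 10 − 9 = 1, and the invariant factors of ∂_1 are all 1, so H_0 ≅ Z.
  H_1: rank ker ∂_1 − rank ∂_2 = (30 − 9) − 20 = 1, and ∂_2 has invariant factor 2 > 1, so H_1 ≅ Z ⊕ Z_2.
  H_2: rank ker ∂_2 − rank ∂_3 = (20 − 20) − 0 = 0, and there is no ∂_3, so H_2 ≅ 0.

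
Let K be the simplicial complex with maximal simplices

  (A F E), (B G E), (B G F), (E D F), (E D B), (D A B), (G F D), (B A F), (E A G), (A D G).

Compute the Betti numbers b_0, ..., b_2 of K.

Take the total order A < B < D < E < F < G on the vertex set. Then K (dimension 2) consists of the simplices:

  0-simplices (6): A, B, D, E, F, G
  1-simplices (15): AB, AD, AE, AF, AG, BD, BE, BF, BG, DE, DF, DG, EF, EG, FG
  2-simplices (10): ABD, ABF, ADG, AEF, AEG, BDE, BEG, BFG, DEF, DFG

Hence C_0 ≅ Z^6, C_1 ≅ Z^15, C_2 ≅ Z^10.

∂_1: C_1 → C_0 maps an edge to its endpoints' difference, ∂[p,q] = q − p. For instance
  ∂BF = F − B.
The 6×15 boundary matrix has rank 5 and Smith normal form diag(1,1,1,1,1).

Boundary ∂_2: C_2 → C_1 acts by ∂[p,q,r] = [q,r] − [p,r] + [p,q]. For instance
  ∂ABD = BD − AD + AB,
  ∂DFG = FG − DG + DF.
The 15×10 boundary matrix has rank 10 and Smith normal form diag(1,1,1,1,1,1,1,1,1,2).

Now H_k = ker ∂_k / im ∂_{k+1}, so:

  H_0: rank C_0 − rank ∂_1 = 6 − 5 = 1, and the invariant factors of ∂_1 are all 1, so H_0 = Z.
  H_1: rank ker ∂_1 − rank ∂_2 = (15 − 5) − 10 = 0, and ∂_2 has invariant factor 2 > 1, so H_1 = Z_2.
  H_2: rank ker ∂_2 − rank ∂_3 = (10 − 10) − 0 = 0, and there is no ∂_3, so H_2 = 0.

As a check, the Euler characteristic is 6 − 15 + 10 = 1, which agrees with 1 − 0 + 0 = 1.
(K is a triangulation of the real projective plane RP^2.)

Hence the Betti numbers are b_0 = 1, b_1 = 0, b_2 = 0.

b_0 = 1, b_1 = 0, b_2 = 0.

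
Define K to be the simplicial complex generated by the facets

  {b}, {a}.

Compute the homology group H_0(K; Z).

Fix the vertex order a < b and write every simplex with vertices in increasing order. Then dim K = 0 and the simplices of K are:

  0-simplices (2): a, b

Hence C_0 ≅ Z^2.

From H_k ≅ ker(∂_k) / im(∂_{k+1}) we obtain:

  H_0: rank C_0 − rank ∂_1 = 2 − 0 = 2, and there is no ∂_1, so H_0 = Z^2.

(K is a triangulation of a set of 2 points.)

H_0 = Z^2.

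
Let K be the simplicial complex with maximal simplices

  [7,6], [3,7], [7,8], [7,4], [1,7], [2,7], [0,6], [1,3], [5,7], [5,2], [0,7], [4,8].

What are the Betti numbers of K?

Take the total order 0 < 1 < 2 < 3 < 4 < 5 < 6 < 7 < 8 on the vertex set. Then K (dimension 1) consists of the simplices:

  0-simplices (9): [0], [1], [2], [3], [4], [5], [6], [7], [8]
  1-simplices (12): [0,6], [0,7], [1,3], [1,7], [2,5], [2,7], [3,7], [4,7], [4,8], [5,7], [6,7], [7,8]

so the chain groups are C_0 ≅ Z^9, C_1 ≅ Z^12.

The boundary map ∂_1: C_1 → C_0 sends each edge [p,q] (with p < q) to q − p.
The resulting 9×12 matrix has rank 8, and its Smith normal form has invariant factors (1,1,1,1,1,1,1,1).

From H_k ≅ ker(∂_k) / im(∂_{k+1}) we obtain:

  H_0: rank C_0 − rank ∂_1 = 9 − 8 = 1, and the invariant factors of ∂_1 are all 1, so H_0 = Z.
  H_1: rank ker ∂_1 − rank ∂_2 = (12 − 8) − 0 = 4, and there is no ∂_2, so H_1 = Z^4.

As a check, the Euler characteristic is 9 − 12 = -3, which agrees with 1 − 4 = -3.

Hence the Betti numbers are b_0 = 1, b_1 = 4.

b_0 = 1, b_1 = 4.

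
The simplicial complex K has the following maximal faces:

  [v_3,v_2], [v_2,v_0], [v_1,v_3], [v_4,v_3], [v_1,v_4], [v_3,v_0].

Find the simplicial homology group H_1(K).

Fix the vertex order v_0 < v_1 < v_2 < v_3 < v_4 and write every simplex with vertices in increasing order. Then dim K = 1 and the simplices of K are:

  0-simplices (5): [v_0], [v_1], [v_2], [v_3], [v_4]
  1-simplices (6): [v_0,v_2], [v_0,v_3], [v_1,v_3], [v_1,v_4], [v_2,v_3], [v_3,v_4]

giving chain groups C_0 ≅ Z^5, C_1 ≅ Z^6.

The boundary map ∂_1: C_1 → C_0 sends each edge [p,q] (with p < q) to q − p.
As a 5×6 matrix over Z this has rank 4, with invariant factors (1,1,1,1).

Now H_k = ker ∂_k / im ∂_{k+1}, so:

  H_1: rank ker ∂_1 − rank ∂_2 = (6 − 4) − 0 = 2, and there is no ∂_2, so H_1 ≅ Z^2.

(K is a triangulation of a wedge of 2 circles.)

H_1 ≅ Z^2.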